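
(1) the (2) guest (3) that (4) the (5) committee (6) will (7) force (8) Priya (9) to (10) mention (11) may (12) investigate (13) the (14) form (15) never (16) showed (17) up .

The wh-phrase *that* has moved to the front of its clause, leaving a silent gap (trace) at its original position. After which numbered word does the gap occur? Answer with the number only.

10

'that' is the subject of the clause embedded under 'mention'. Wh-movement fronts it, leaving a gap right after 'mention':
The guest that the committee will force Priya to mention ___ may investigate the form never showed up.
'mention' is word 10.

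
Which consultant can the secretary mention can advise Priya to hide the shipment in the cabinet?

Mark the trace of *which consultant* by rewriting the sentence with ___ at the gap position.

Which consultant can the secretary mention ___ can advise Priya to hide the shipment in the cabinet?

Pre-movement form: The secretary can mention which consultant can advise Priya to hide the shipment in the cabinet.
'which consultant' functions as the subject of the clause embedded under 'mention'. The gap is right after 'mention'.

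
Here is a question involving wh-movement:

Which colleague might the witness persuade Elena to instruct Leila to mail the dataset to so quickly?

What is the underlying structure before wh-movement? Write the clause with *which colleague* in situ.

'which colleague' is the object of the preposition 'to' (recipient of 'mail'). Fronting leaves a gap immediately after 'to':
Which colleague might the witness persuade Elena to instruct Leila to mail the dataset to ___ so quickly?

The witness might persuade Elena to instruct Leila to mail the dataset to which colleague so quickly.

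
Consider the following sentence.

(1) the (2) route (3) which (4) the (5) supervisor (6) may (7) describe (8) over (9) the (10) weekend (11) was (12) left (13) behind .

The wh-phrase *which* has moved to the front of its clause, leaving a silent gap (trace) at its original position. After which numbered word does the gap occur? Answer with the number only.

'which' is the direct object of 'describe'. Wh-movement fronts it, leaving a gap right after 'describe':
The route which the supervisor may describe ___ over the weekend was left behind.
'describe' is word 7.

7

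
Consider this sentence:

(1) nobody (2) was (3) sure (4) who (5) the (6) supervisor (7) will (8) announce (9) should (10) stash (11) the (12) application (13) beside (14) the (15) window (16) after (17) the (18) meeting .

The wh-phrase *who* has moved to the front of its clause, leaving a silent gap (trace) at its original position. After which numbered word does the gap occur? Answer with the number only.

In situ: The supervisor will announce who should stash the application beside the window after the meeting.
'who' functions as the subject of the clause embedded under 'announce'. Wh-movement fronts it, leaving a gap right after 'announce':
Nobody was sure who the supervisor will announce ___ should stash the application beside the window after the meeting.
'announce' is word 8.

8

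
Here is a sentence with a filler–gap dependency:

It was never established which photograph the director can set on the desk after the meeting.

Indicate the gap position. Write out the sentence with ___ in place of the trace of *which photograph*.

It was never established which photograph the director can set ___ on the desk after the meeting.

In situ: The director can set which photograph on the desk after the meeting.
'which photograph' functions as the direct object of 'set'. The gap is right after 'set'.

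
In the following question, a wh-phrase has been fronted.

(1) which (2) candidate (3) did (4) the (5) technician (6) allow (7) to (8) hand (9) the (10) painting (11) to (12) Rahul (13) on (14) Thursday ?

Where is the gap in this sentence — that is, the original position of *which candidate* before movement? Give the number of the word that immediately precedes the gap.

6

Underlying clause: The technician did allow which candidate to hand the painting to Rahul on Thursday.
'which candidate' is the direct object of 'allow'. It moves to the left edge, and the trace sits right after 'allow':
Which candidate did the technician allow ___ to hand the painting to Rahul on Thursday?
'allow' is word 6.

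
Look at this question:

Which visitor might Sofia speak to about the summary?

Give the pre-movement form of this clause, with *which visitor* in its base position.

'which visitor' is the object of the preposition 'to'. It moves to the left edge, and the trace sits right after 'to':
Which visitor might Sofia speak to ___ about the summary?

Sofia might speak to which visitor about the summary.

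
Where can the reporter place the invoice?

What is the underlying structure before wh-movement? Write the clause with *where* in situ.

The reporter can place the invoice where.

'where' functions as the locative complement of 'place'. Wh-movement fronts it, leaving a gap right after 'invoice':
Where can the reporter place the invoice ___?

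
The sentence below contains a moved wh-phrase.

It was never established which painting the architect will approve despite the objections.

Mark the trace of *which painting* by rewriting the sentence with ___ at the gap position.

In situ: The architect will approve which painting despite the objections.
The filler 'which painting' is interpreted as the direct object of 'approve'. The gap is right after 'approve'.

It was never established which painting the architect will approve ___ despite the objections.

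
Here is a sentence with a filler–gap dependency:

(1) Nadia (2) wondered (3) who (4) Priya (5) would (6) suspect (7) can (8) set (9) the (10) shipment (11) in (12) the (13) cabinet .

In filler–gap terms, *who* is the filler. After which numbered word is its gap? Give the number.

6

Pre-movement form: Priya would suspect who can set the shipment in the cabinet.
The filler 'who' is interpreted as the subject of the clause embedded under 'suspect'. It moves to the left edge, and the trace sits right after 'suspect':
Nadia wondered who Priya would suspect ___ can set the shipment in the cabinet.
'suspect' is word 6.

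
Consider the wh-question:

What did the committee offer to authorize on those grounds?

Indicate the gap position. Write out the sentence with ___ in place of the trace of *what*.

What did the committee offer to authorize ___ on those grounds?

Underlying clause: The committee did offer to authorize what on those grounds.
'what' functions as the direct object of 'authorize'. The gap is right after 'authorize'.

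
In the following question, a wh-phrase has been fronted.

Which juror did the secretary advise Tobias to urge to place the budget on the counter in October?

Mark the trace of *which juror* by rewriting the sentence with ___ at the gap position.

Pre-movement form: The secretary did advise Tobias to urge which juror to place the budget on the counter in October.
'which juror' functions as the direct object of 'urge'. The gap is right after 'urge'.

Which juror did the secretary advise Tobias to urge ___ to place the budget on the counter in October?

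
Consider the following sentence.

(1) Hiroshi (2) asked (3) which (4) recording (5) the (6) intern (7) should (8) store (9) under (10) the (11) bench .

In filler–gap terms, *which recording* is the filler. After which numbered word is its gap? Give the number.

8

Pre-movement form: The intern should store which recording under the bench.
'which recording' is the direct object of 'store'. It moves to the left edge, and the trace sits right after 'store':
Hiroshi asked which recording the intern should store ___ under the bench.
'store' is word 8.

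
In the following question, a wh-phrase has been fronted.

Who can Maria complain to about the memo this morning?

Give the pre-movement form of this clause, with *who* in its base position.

'who' functions as the object of the preposition 'to'. It moves to the left edge, and the trace sits right after 'to':
Who can Maria complain to ___ about the memo this morning?

Maria can complain to who about the memo this morning.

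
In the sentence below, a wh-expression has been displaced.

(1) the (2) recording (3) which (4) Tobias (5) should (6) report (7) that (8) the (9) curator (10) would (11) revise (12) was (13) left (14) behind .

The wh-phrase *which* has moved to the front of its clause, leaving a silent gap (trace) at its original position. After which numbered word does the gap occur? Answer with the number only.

The filler 'which' is interpreted as the direct object of 'revise'. Fronting leaves a gap immediately after 'revise':
The recording which Tobias should report that the curator would revise ___ was left behind.
'revise' is word 11.

11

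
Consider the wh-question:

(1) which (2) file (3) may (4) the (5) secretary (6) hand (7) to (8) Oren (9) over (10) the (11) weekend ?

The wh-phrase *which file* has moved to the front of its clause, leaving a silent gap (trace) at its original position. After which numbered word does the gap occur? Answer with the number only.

Before movement: The secretary may hand which file to Oren over the weekend.
'which file' functions as the direct object of 'hand'. Wh-movement fronts it, leaving a gap right after 'hand':
Which file may the secretary hand ___ to Oren over the weekend?
'hand' is word 6.

6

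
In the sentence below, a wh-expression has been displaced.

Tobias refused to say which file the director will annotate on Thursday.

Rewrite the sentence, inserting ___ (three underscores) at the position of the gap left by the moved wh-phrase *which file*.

In situ: The director will annotate which file on Thursday.
The filler 'which file' is interpreted as the direct object of 'annotate'. The gap is right after 'annotate'.

Tobias refused to say which file the director will annotate ___ on Thursday.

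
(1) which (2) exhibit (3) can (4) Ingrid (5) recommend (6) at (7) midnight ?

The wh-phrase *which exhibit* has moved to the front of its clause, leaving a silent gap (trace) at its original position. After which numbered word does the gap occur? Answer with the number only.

5

Underlying clause: Ingrid can recommend which exhibit at midnight.
'which exhibit' functions as the direct object of 'recommend'. It moves to the left edge, and the trace sits right after 'recommend':
Which exhibit can Ingrid recommend ___ at midnight?
'recommend' is word 5.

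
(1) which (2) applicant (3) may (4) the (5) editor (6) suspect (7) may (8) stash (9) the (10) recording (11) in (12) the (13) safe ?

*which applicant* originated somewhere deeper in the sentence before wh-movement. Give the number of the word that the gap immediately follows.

6

Underlying clause: The editor may suspect which applicant may stash the recording in the safe.
'which applicant' is the subject of the clause embedded under 'suspect'. Wh-movement fronts it, leaving a gap right after 'suspect':
Which applicant may the editor suspect ___ may stash the recording in the safe?
'suspect' is word 6.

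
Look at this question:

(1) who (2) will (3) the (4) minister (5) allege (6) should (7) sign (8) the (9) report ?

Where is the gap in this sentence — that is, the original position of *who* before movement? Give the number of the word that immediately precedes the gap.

Pre-movement form: The minister will allege who should sign the report.
The filler 'who' is interpreted as the subject of the clause embedded under 'allege'. Fronting leaves a gap immediately after 'allege':
Who will the minister allege ___ should sign the report?
'allege' is word 5.

5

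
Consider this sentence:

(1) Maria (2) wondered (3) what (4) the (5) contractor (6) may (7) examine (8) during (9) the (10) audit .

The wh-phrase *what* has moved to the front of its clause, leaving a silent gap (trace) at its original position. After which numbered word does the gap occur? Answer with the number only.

7

Pre-movement form: The contractor may examine what during the audit.
The filler 'what' is interpreted as the direct object of 'examine'. Fronting leaves a gap immediately after 'examine':
Maria wondered what the contractor may examine ___ during the audit.
'examine' is word 7.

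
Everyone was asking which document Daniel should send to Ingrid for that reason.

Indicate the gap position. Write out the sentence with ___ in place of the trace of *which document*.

Everyone was asking which document Daniel should send ___ to Ingrid for that reason.

In situ: Daniel should send which document to Ingrid for that reason.
'which document' functions as the direct object of 'send'. The gap is right after 'send'.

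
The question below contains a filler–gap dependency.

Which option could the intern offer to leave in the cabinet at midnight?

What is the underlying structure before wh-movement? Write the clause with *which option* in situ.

The intern could offer to leave which option in the cabinet at midnight.

'which option' functions as the direct object of 'leave'. It moves to the left edge, and the trace sits right after 'leave':
Which option could the intern offer to leave ___ in the cabinet at midnight?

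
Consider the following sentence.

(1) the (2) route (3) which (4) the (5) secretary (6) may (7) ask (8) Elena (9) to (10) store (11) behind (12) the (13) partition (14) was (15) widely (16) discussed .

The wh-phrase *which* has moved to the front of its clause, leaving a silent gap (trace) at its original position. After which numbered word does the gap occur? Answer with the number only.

'which' functions as the direct object of 'store'. Fronting leaves a gap immediately after 'store':
The route which the secretary may ask Elena to store ___ behind the partition was widely discussed.
'store' is word 10.

10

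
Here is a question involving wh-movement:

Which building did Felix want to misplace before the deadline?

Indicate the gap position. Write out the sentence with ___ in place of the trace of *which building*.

Which building did Felix want to misplace ___ before the deadline?

Underlying clause: Felix did want to misplace which building before the deadline.
'which building' functions as the direct object of 'misplace'. The gap is right after 'misplace'.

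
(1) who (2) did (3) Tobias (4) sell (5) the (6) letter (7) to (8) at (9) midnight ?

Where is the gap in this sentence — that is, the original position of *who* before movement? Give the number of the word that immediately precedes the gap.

7

In situ: Tobias did sell the letter to who at midnight.
'who' functions as the object of the preposition 'to' (recipient of 'sell'). Wh-movement fronts it, leaving a gap right after 'to':
Who did Tobias sell the letter to ___ at midnight?
'to' is word 7.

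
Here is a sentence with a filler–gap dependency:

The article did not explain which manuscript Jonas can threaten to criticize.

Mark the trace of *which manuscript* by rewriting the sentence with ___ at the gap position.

Before movement: Jonas can threaten to criticize which manuscript.
'which manuscript' is the direct object of 'criticize'. The gap is right after 'criticize'.

The article did not explain which manuscript Jonas can threaten to criticize ___.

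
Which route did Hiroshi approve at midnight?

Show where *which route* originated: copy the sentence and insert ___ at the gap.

Before movement: Hiroshi did approve which route at midnight.
'which route' functions as the direct object of 'approve'. The gap is right after 'approve'.

Which route did Hiroshi approve ___ at midnight?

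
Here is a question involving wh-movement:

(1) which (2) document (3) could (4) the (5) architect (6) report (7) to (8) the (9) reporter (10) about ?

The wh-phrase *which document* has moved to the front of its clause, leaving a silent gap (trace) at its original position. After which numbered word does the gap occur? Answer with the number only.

Before movement: The architect could report to the reporter about which document.
The filler 'which document' is interpreted as the object of the preposition 'about'. Fronting leaves a gap immediately after 'about':
Which document could the architect report to the reporter about ___?
'about' is word 10.

10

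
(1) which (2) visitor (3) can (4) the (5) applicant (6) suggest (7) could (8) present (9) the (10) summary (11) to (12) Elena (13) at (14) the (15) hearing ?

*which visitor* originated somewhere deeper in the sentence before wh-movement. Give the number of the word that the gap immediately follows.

Underlying clause: The applicant can suggest which visitor could present the summary to Elena at the hearing.
'which visitor' is the subject of the clause embedded under 'suggest'. Fronting leaves a gap immediately after 'suggest':
Which visitor can the applicant suggest ___ could present the summary to Elena at the hearing?
'suggest' is word 6.

6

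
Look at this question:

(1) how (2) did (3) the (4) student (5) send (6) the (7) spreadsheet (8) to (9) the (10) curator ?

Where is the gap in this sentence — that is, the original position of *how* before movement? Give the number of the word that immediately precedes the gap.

Before movement: The student did send the spreadsheet to the curator how.
The filler 'how' is interpreted as the manner adjunct. Fronting leaves a gap immediately after 'curator':
How did the student send the spreadsheet to the curator ___?
'curator' is word 10.

10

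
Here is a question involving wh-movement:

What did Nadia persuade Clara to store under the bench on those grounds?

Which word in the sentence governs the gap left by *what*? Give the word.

store

Pre-movement form: Nadia did persuade Clara to store what under the bench on those grounds.
'what' is the direct object of 'store'. It moves to the left edge, and the trace sits right after 'store':
What did Nadia persuade Clara to store ___ under the bench on those grounds?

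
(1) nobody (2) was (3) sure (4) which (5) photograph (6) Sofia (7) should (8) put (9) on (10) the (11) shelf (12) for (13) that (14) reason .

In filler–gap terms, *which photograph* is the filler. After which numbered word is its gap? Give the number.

8

Pre-movement form: Sofia should put which photograph on the shelf for that reason.
'which photograph' is the direct object of 'put'. Fronting leaves a gap immediately after 'put':
Nobody was sure which photograph Sofia should put ___ on the shelf for that reason.
'put' is word 8.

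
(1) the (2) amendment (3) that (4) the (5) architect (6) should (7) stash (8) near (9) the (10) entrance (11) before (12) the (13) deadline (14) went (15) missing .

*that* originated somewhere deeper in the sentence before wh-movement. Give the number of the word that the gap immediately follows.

'that' functions as the direct object of 'stash'. Fronting leaves a gap immediately after 'stash':
The amendment that the architect should stash ___ near the entrance before the deadline went missing.
'stash' is word 7.

7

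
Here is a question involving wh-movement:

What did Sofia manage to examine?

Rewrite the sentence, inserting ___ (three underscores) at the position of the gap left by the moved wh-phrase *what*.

Underlying clause: Sofia did manage to examine what.
'what' functions as the direct object of 'examine'. The gap is right after 'examine'.

What did Sofia manage to examine ___?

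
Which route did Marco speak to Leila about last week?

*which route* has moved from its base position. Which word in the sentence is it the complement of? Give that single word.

about

Pre-movement form: Marco did speak to Leila about which route last week.
'which route' is the object of the preposition 'about'. Fronting leaves a gap immediately after 'about':
Which route did Marco speak to Leila about ___ last week?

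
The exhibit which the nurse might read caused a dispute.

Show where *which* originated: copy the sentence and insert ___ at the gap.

'which' is the direct object of 'read'. The gap is right after 'read'.

The exhibit which the nurse might read ___ caused a dispute.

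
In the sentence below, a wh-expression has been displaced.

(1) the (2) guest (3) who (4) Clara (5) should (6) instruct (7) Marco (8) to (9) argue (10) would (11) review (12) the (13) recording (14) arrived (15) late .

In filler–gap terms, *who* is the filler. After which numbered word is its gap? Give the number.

9

The filler 'who' is interpreted as the subject of the clause embedded under 'argue'. Wh-movement fronts it, leaving a gap right after 'argue':
The guest who Clara should instruct Marco to argue ___ would review the recording arrived late.
'argue' is word 9.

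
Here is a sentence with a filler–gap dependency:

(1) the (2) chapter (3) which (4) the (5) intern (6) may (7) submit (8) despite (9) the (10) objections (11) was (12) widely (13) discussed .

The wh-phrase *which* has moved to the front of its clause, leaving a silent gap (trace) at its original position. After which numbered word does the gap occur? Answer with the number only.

The filler 'which' is interpreted as the direct object of 'submit'. Wh-movement fronts it, leaving a gap right after 'submit':
The chapter which the intern may submit ___ despite the objections was widely discussed.
'submit' is word 7.

7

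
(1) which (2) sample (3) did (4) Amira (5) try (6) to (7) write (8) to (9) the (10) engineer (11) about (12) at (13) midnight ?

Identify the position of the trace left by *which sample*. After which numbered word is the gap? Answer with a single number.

Underlying clause: Amira did try to write to the engineer about which sample at midnight.
The filler 'which sample' is interpreted as the object of the preposition 'about'. Wh-movement fronts it, leaving a gap right after 'about':
Which sample did Amira try to write to the engineer about ___ at midnight?
'about' is word 11.

11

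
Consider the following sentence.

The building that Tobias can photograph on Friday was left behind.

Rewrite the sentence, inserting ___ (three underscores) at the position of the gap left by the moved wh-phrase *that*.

The filler 'that' is interpreted as the direct object of 'photograph'. The gap is right after 'photograph'.

The building that Tobias can photograph ___ on Friday was left behind.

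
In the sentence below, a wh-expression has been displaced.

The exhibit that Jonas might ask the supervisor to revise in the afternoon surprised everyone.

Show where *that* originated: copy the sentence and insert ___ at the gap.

The exhibit that Jonas might ask the supervisor to revise ___ in the afternoon surprised everyone.

'that' functions as the direct object of 'revise'. The gap is right after 'revise'.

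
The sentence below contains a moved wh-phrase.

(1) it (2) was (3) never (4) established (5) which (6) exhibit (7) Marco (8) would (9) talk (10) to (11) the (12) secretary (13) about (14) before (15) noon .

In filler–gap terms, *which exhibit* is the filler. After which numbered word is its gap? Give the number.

13

Underlying clause: Marco would talk to the secretary about which exhibit before noon.
'which exhibit' functions as the object of the preposition 'about'. Fronting leaves a gap immediately after 'about':
It was never established which exhibit Marco would talk to the secretary about ___ before noon.
'about' is word 13.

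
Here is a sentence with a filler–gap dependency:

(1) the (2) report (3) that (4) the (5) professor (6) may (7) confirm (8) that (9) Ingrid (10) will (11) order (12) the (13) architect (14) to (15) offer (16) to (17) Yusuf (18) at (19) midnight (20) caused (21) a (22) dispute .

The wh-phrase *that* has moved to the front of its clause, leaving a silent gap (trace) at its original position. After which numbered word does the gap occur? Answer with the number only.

15

'that' functions as the direct object of 'offer'. It moves to the left edge, and the trace sits right after 'offer':
The report that the professor may confirm that Ingrid will order the architect to offer ___ to Yusuf at midnight caused a dispute.
'offer' is word 15.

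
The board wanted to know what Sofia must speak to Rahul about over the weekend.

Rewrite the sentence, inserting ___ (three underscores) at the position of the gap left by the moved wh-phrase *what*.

The board wanted to know what Sofia must speak to Rahul about ___ over the weekend.

Underlying clause: Sofia must speak to Rahul about what over the weekend.
The filler 'what' is interpreted as the object of the preposition 'about'. The gap is right after 'about'.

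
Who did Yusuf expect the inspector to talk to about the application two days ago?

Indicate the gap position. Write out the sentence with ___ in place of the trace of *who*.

Who did Yusuf expect the inspector to talk to ___ about the application two days ago?

Before movement: Yusuf did expect the inspector to talk to who about the application two days ago.
The filler 'who' is interpreted as the object of the preposition 'to'. The gap is right after 'to'.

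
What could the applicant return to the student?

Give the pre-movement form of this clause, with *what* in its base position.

The filler 'what' is interpreted as the direct object of 'return'. Fronting leaves a gap immediately after 'return':
What could the applicant return ___ to the student?

The applicant could return what to the student.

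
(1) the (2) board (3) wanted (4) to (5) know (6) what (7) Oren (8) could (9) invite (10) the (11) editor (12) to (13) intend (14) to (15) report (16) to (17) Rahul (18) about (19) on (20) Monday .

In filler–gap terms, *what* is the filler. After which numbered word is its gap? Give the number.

Underlying clause: Oren could invite the editor to intend to report to Rahul about what on Monday.
The filler 'what' is interpreted as the object of the preposition 'about'. It moves to the left edge, and the trace sits right after 'about':
The board wanted to know what Oren could invite the editor to intend to report to Rahul about ___ on Monday.
'about' is word 18.

18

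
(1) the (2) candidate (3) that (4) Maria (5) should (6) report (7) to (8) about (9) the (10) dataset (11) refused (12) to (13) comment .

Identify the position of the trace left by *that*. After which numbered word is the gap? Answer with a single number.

7

The filler 'that' is interpreted as the object of the preposition 'to'. Fronting leaves a gap immediately after 'to':
The candidate that Maria should report to ___ about the dataset refused to comment.
'to' is word 7.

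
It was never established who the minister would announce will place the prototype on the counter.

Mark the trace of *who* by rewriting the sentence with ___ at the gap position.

Underlying clause: The minister would announce who will place the prototype on the counter.
The filler 'who' is interpreted as the subject of the clause embedded under 'announce'. The gap is right after 'announce'.

It was never established who the minister would announce ___ will place the prototype on the counter.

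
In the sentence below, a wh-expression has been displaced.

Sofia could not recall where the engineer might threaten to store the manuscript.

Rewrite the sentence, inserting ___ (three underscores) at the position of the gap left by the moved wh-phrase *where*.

Sofia could not recall where the engineer might threaten to store the manuscript ___.

In situ: The engineer might threaten to store the manuscript where.
The filler 'where' is interpreted as the locative complement of 'store'. The gap is right after 'manuscript'.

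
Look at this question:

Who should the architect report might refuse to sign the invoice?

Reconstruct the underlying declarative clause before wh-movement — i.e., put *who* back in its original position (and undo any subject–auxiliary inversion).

The architect should report who might refuse to sign the invoice.

The filler 'who' is interpreted as the subject of the clause embedded under 'report'. Wh-movement fronts it, leaving a gap right after 'report':
Who should the architect report ___ might refuse to sign the invoice?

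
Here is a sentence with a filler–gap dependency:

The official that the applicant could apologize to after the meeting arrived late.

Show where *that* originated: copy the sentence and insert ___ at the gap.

'that' is the object of the preposition 'to'. The gap is right after 'to'.

The official that the applicant could apologize to ___ after the meeting arrived late.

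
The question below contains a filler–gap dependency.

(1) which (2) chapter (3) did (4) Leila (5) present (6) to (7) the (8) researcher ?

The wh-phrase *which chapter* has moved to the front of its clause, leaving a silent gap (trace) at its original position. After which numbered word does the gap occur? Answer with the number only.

5

In situ: Leila did present which chapter to the researcher.
'which chapter' functions as the direct object of 'present'. Fronting leaves a gap immediately after 'present':
Which chapter did Leila present ___ to the researcher?
'present' is word 5.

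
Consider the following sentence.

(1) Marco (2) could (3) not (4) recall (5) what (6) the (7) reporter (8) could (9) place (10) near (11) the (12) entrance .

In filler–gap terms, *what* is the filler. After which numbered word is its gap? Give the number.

9

Pre-movement form: The reporter could place what near the entrance.
'what' functions as the direct object of 'place'. Wh-movement fronts it, leaving a gap right after 'place':
Marco could not recall what the reporter could place ___ near the entrance.
'place' is word 9.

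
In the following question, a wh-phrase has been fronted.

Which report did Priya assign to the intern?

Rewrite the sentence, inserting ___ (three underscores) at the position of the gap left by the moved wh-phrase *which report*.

In situ: Priya did assign which report to the intern.
'which report' functions as the direct object of 'assign'. The gap is right after 'assign'.

Which report did Priya assign ___ to the intern?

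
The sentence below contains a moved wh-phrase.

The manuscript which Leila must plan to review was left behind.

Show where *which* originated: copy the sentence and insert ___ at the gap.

The manuscript which Leila must plan to review ___ was left behind.

'which' functions as the direct object of 'review'. The gap is right after 'review'.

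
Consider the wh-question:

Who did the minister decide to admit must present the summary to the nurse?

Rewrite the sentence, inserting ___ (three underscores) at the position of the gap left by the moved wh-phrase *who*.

Underlying clause: The minister did decide to admit who must present the summary to the nurse.
The filler 'who' is interpreted as the subject of the clause embedded under 'admit'. The gap is right after 'admit'.

Who did the minister decide to admit ___ must present the summary to the nurse?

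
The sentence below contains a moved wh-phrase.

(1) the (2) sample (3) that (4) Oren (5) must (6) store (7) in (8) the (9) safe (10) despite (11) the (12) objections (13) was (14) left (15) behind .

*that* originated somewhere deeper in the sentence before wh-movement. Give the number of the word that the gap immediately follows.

The filler 'that' is interpreted as the direct object of 'store'. Wh-movement fronts it, leaving a gap right after 'store':
The sample that Oren must store ___ in the safe despite the objections was left behind.
'store' is word 6.

6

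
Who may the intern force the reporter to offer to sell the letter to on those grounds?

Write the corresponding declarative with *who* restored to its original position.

'who' is the object of the preposition 'to' (recipient of 'sell'). Fronting leaves a gap immediately after 'to':
Who may the intern force the reporter to offer to sell the letter to ___ on those grounds?

The intern may force the reporter to offer to sell the letter to who on those grounds.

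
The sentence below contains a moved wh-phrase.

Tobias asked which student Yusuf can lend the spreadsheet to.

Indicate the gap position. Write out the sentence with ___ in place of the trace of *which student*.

Tobias asked which student Yusuf can lend the spreadsheet to ___.

Pre-movement form: Yusuf can lend the spreadsheet to which student.
'which student' functions as the object of the preposition 'to' (recipient of 'lend'). The gap is right after 'to'.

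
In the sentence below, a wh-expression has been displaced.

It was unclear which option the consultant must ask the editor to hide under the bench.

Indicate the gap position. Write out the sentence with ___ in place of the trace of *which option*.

It was unclear which option the consultant must ask the editor to hide ___ under the bench.

Underlying clause: The consultant must ask the editor to hide which option under the bench.
The filler 'which option' is interpreted as the direct object of 'hide'. The gap is right after 'hide'.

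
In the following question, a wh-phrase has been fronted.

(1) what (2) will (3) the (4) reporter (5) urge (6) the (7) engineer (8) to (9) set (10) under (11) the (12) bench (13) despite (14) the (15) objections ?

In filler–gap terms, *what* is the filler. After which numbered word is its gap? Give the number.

Before movement: The reporter will urge the engineer to set what under the bench despite the objections.
'what' is the direct object of 'set'. Wh-movement fronts it, leaving a gap right after 'set':
What will the reporter urge the engineer to set ___ under the bench despite the objections?
'set' is word 9.

9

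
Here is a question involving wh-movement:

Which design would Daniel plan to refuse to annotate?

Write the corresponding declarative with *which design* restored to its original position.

'which design' is the direct object of 'annotate'. Wh-movement fronts it, leaving a gap right after 'annotate':
Which design would Daniel plan to refuse to annotate ___?

Daniel would plan to refuse to annotate which design.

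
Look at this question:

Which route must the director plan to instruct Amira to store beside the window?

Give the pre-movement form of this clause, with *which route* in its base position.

'which route' functions as the direct object of 'store'. Wh-movement fronts it, leaving a gap right after 'store':
Which route must the director plan to instruct Amira to store ___ beside the window?

The director must plan to instruct Amira to store which route beside the window.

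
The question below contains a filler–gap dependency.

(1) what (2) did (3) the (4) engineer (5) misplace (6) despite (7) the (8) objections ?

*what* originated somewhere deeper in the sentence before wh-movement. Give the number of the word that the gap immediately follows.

5

In situ: The engineer did misplace what despite the objections.
'what' is the direct object of 'misplace'. Fronting leaves a gap immediately after 'misplace':
What did the engineer misplace ___ despite the objections?
'misplace' is word 5.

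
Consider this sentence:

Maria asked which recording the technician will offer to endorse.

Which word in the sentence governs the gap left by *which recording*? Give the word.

endorse

Pre-movement form: The technician will offer to endorse which recording.
The filler 'which recording' is interpreted as the direct object of 'endorse'. It moves to the left edge, and the trace sits right after 'endorse':
Maria asked which recording the technician will offer to endorse ___.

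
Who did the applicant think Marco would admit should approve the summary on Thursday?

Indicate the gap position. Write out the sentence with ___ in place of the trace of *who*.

Who did the applicant think Marco would admit ___ should approve the summary on Thursday?

Underlying clause: The applicant did think Marco would admit who should approve the summary on Thursday.
The filler 'who' is interpreted as the subject of the clause embedded under 'admit'. The gap is right after 'admit'.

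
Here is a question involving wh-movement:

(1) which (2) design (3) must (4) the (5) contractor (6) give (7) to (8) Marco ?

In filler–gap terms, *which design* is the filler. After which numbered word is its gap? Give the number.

6

Before movement: The contractor must give which design to Marco.
The filler 'which design' is interpreted as the direct object of 'give'. Wh-movement fronts it, leaving a gap right after 'give':
Which design must the contractor give ___ to Marco?
'give' is word 6.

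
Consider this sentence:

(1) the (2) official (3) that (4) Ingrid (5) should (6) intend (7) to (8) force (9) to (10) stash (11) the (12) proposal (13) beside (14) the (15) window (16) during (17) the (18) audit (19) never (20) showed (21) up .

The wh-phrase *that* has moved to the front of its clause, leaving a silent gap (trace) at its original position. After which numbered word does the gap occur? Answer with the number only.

8

'that' functions as the direct object of 'force'. It moves to the left edge, and the trace sits right after 'force':
The official that Ingrid should intend to force ___ to stash the proposal beside the window during the audit never showed up.
'force' is word 8.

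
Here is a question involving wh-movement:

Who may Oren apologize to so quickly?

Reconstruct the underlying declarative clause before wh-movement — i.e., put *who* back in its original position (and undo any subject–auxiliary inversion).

The filler 'who' is interpreted as the object of the preposition 'to'. Wh-movement fronts it, leaving a gap right after 'to':
Who may Oren apologize to ___ so quickly?

Oren may apologize to who so quickly.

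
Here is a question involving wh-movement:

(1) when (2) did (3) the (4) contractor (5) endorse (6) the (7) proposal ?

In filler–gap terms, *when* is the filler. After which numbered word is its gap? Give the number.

In situ: The contractor did endorse the proposal when.
'when' is the temporal adjunct. It moves to the left edge, and the trace sits right after 'proposal':
When did the contractor endorse the proposal ___?
'proposal' is word 7.

7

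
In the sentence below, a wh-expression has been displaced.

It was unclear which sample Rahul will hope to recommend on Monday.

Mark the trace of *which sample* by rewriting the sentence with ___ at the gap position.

In situ: Rahul will hope to recommend which sample on Monday.
'which sample' functions as the direct object of 'recommend'. The gap is right after 'recommend'.

It was unclear which sample Rahul will hope to recommend ___ on Monday.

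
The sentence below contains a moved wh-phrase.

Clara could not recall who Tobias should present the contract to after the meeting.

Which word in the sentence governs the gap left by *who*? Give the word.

Before movement: Tobias should present the contract to who after the meeting.
The filler 'who' is interpreted as the object of the preposition 'to' (recipient of 'present'). It moves to the left edge, and the trace sits right after 'to':
Clara could not recall who Tobias should present the contract to ___ after the meeting.

to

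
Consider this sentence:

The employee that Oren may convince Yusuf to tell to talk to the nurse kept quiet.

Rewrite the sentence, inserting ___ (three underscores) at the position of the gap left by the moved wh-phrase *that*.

'that' is the direct object of 'tell'. The gap is right after 'tell'.

The employee that Oren may convince Yusuf to tell ___ to talk to the nurse kept quiet.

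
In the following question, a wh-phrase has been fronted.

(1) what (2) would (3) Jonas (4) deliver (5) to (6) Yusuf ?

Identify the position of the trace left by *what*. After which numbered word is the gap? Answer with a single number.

Pre-movement form: Jonas would deliver what to Yusuf.
'what' is the direct object of 'deliver'. It moves to the left edge, and the trace sits right after 'deliver':
What would Jonas deliver ___ to Yusuf?
'deliver' is word 4.

4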